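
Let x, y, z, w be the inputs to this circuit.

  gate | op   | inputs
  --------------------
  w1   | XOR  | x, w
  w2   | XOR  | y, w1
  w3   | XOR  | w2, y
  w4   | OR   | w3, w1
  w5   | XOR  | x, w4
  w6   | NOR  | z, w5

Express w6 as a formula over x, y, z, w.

w1 = x XOR w
w2 = y XOR w1 = y XOR (x XOR w)
w3 = w2 XOR y = (y XOR (x XOR w)) XOR y
w4 = w3 OR w1 = ((y XOR (x XOR w)) XOR y) OR (x XOR w)
w5 = x XOR w4 = x XOR (((y XOR (x XOR w)) XOR y) OR (x XOR w))
w6 = z NOR w5 = z NOR (x XOR (((y XOR (x XOR w)) XOR y) OR (x XOR w)))

z NOR (x XOR (((y XOR (x XOR w)) XOR y) OR (x XOR w)))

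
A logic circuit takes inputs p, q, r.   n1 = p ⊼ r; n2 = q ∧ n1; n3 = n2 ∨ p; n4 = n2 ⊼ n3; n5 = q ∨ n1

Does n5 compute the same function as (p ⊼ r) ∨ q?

Yes

n1 = p ⊼ r
n5 = q ∨ n1 = q ∨ (p ⊼ r)
At p=1, q=0, r=1: circuit gives 0, formula gives 0.
At p=0, q=0, r=0: circuit gives 1, formula gives 1.
Agrees on all 8 inputs.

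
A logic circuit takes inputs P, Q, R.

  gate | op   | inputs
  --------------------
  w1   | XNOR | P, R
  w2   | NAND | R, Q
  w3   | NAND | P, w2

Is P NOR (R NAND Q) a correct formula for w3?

No

w2 = R NAND Q
w3 = P NAND w2 = P NAND (R NAND Q)
At P=0, Q=0, R=0: circuit gives 1, formula gives 0.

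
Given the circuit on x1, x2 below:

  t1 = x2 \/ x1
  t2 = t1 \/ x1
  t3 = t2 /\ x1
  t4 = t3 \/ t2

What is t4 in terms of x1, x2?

(((x2 \/ x1) \/ x1) /\ x1) \/ ((x2 \/ x1) \/ x1)

t1 = x2 \/ x1
t2 = t1 \/ x1 = (x2 \/ x1) \/ x1
t3 = t2 /\ x1 = ((x2 \/ x1) \/ x1) /\ x1
t4 = t3 \/ t2 = (((x2 \/ x1) \/ x1) /\ x1) \/ ((x2 \/ x1) \/ x1)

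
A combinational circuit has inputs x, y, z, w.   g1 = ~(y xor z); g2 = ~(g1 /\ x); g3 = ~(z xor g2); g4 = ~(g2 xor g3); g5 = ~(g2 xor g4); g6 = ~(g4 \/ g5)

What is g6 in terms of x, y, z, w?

g1 = ~(y xor z)
g2 = ~(g1 /\ x) = ~((~(y xor z)) /\ x)
g3 = ~(z xor g2) = ~(z xor (~((~(y xor z)) /\ x)))
g4 = ~(g2 xor g3) = ~((~((~(y xor z)) /\ x)) xor (~(z xor (~((~(y xor z)) /\ x)))))
g5 = ~(g2 xor g4) = ~((~((~(y xor z)) /\ x)) xor (~((~((~(y xor z)) /\ x)) xor (~(z xor (~((~(y xor z)) /\ x)))))))
g6 = ~(g4 \/ g5) = ~((~((~((~(y xor z)) /\ x)) xor (~(z xor (~((~(y xor z)) /\ x)))))) \/ (~((~((~(y xor z)) /\ x)) xor (~((~((~(y xor z)) /\ x)) xor (~(z xor (~((~(y xor z)) /\ x)))))))))

~((~((~((~(y xor z)) /\ x)) xor (~(z xor (~((~(y xor z)) /\ x)))))) \/ (~((~((~(y xor z)) /\ x)) xor (~((~((~(y xor z)) /\ x)) xor (~(z xor (~((~(y xor z)) /\ x)))))))))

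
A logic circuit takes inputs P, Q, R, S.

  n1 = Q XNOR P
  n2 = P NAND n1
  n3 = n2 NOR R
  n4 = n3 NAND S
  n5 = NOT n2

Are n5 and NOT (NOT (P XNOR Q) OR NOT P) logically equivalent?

Yes

n1 = Q XNOR P
n2 = P NAND n1 = P NAND (Q XNOR P)
n5 = NOT n2 = NOT (P NAND (Q XNOR P))
At P=0, Q=0, R=0, S=0: circuit gives 0, formula gives 0.
At P=1, Q=1, R=0, S=0: circuit gives 1, formula gives 1.
Agrees on all 16 inputs.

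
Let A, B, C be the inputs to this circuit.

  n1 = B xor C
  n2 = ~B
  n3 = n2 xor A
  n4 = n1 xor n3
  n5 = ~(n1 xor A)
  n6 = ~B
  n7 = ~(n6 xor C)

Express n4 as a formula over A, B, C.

n1 = B xor C
n2 = ~B
n3 = n2 xor A = ~B xor A
n4 = n1 xor n3 = (B xor C) xor (~B xor A)

(B xor C) xor (~B xor A)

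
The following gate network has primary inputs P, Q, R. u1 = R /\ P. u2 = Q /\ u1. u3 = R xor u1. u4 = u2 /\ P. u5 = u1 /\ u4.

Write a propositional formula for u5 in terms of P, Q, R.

u1 = R /\ P
u2 = Q /\ u1 = Q /\ (R /\ P)
u4 = u2 /\ P = (Q /\ (R /\ P)) /\ P
u5 = u1 /\ u4 = (R /\ P) /\ ((Q /\ (R /\ P)) /\ P)

(R /\ P) /\ ((Q /\ (R /\ P)) /\ P)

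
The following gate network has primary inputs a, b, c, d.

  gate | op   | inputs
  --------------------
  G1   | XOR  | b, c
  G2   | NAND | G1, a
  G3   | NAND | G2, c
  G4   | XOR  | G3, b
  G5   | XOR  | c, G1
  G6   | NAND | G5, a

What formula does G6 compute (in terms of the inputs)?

G1 = b XOR c
G5 = c XOR G1 = c XOR (b XOR c)
G6 = G5 NAND a = (c XOR (b XOR c)) NAND a

(c XOR (b XOR c)) NAND a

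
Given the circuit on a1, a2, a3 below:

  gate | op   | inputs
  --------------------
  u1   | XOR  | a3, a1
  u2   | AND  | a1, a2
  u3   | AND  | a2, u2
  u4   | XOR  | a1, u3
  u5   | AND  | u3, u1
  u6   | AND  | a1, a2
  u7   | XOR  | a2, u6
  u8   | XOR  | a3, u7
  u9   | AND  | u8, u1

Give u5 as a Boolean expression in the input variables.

u1 = a3 XOR a1
u2 = a1 AND a2
u3 = a2 AND u2 = a2 AND (a1 AND a2)
u5 = u3 AND u1 = (a2 AND (a1 AND a2)) AND (a3 XOR a1)

(a2 AND (a1 AND a2)) AND (a3 XOR a1)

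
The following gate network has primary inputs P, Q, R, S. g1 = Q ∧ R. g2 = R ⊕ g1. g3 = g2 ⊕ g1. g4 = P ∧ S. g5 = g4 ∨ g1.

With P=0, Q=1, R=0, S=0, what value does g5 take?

g1 = 1 ∧ 0 = 0
g4 = 0 ∧ 0 = 0
g5 = 0 ∨ 0 = 0

0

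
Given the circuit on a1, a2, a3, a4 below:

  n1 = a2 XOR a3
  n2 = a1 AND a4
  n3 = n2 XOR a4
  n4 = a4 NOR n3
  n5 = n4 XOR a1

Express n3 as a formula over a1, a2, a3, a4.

n2 = a1 AND a4
n3 = n2 XOR a4 = (a1 AND a4) XOR a4

(a1 AND a4) XOR a4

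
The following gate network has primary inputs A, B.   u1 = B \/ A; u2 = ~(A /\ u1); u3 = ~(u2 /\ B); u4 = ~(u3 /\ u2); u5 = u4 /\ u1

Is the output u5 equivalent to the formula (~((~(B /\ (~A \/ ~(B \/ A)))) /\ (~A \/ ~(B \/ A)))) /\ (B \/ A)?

Yes

u1 = B \/ A
u2 = ~(A /\ u1) = ~(A /\ (B \/ A))
u3 = ~(u2 /\ B) = ~((~(A /\ (B \/ A))) /\ B)
u4 = ~(u3 /\ u2) = ~((~((~(A /\ (B \/ A))) /\ B)) /\ (~(A /\ (B \/ A))))
u5 = u4 /\ u1 = (~((~((~(A /\ (B \/ A))) /\ B)) /\ (~(A /\ (B \/ A))))) /\ (B \/ A)
At A=0, B=0: circuit gives 0, formula gives 0.
At A=0, B=1: circuit gives 1, formula gives 1.
Agrees on all 4 inputs.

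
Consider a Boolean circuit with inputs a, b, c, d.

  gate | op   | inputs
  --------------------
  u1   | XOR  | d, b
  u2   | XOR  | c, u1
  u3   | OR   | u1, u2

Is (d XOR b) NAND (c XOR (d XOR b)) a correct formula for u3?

u1 = d XOR b
u2 = c XOR u1 = c XOR (d XOR b)
u3 = u1 OR u2 = (d XOR b) OR (c XOR (d XOR b))
At a=0, b=0, c=0, d=0: circuit gives 0, formula gives 1.

No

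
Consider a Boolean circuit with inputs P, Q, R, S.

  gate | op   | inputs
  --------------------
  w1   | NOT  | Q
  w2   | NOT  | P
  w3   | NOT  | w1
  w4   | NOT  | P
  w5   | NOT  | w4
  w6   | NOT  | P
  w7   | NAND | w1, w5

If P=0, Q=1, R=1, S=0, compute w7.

w1 = NOT 1 = 0
w4 = NOT 0 = 1
w5 = NOT 1 = 0
w7 = 0 NAND 0 = 1

1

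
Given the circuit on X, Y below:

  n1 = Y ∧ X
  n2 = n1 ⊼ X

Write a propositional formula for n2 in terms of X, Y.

(Y ∧ X) ⊼ X

n1 = Y ∧ X
n2 = n1 ⊼ X = (Y ∧ X) ⊼ X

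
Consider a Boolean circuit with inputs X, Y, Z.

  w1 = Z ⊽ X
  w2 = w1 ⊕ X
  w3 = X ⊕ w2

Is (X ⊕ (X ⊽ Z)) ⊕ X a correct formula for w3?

w1 = Z ⊽ X
w2 = w1 ⊕ X = (Z ⊽ X) ⊕ X
w3 = X ⊕ w2 = X ⊕ ((Z ⊽ X) ⊕ X)
At X=0, Y=0, Z=1: circuit gives 0, formula gives 0.
At X=0, Y=0, Z=0: circuit gives 1, formula gives 1.
Agrees on all 8 inputs.

Yes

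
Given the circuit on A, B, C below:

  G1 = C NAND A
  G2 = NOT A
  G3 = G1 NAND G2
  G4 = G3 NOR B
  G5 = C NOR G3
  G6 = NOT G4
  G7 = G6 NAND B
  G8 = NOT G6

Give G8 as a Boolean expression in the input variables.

G1 = C NAND A
G2 = NOT A
G3 = G1 NAND G2 = (C NAND A) NAND NOT A
G4 = G3 NOR B = ((C NAND A) NAND NOT A) NOR B
G6 = NOT G4 = NOT (((C NAND A) NAND NOT A) NOR B)
G8 = NOT G6 = NOT NOT (((C NAND A) NAND NOT A) NOR B)

NOT NOT (((C NAND A) NAND NOT A) NOR B)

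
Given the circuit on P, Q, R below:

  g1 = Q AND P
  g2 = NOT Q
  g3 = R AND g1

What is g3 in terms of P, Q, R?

g1 = Q AND P
g3 = R AND g1 = R AND (Q AND P)

R AND (Q AND P)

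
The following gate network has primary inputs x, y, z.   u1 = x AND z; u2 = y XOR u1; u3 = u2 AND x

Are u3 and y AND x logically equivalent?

u1 = x AND z
u2 = y XOR u1 = y XOR (x AND z)
u3 = u2 AND x = (y XOR (x AND z)) AND x
At x=1, y=0, z=1: circuit gives 1, formula gives 0.

No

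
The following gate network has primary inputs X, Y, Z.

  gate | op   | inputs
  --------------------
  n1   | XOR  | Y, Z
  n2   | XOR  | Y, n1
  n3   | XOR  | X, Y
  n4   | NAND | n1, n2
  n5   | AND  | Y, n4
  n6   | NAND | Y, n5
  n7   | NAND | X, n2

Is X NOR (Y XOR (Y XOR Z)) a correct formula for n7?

n1 = Y XOR Z
n2 = Y XOR n1 = Y XOR (Y XOR Z)
n7 = X NAND n2 = X NAND (Y XOR (Y XOR Z))
At X=0, Y=0, Z=1: circuit gives 1, formula gives 0.

No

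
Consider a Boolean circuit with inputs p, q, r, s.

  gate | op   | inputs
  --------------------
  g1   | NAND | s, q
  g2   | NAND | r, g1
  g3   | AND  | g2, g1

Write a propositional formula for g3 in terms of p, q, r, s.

(r NAND (s NAND q)) AND (s NAND q)

g1 = s NAND q
g2 = r NAND g1 = r NAND (s NAND q)
g3 = g2 AND g1 = (r NAND (s NAND q)) AND (s NAND q)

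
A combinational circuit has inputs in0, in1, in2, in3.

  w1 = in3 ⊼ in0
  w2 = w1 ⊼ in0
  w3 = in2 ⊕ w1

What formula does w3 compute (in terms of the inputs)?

in2 ⊕ (in3 ⊼ in0)

w1 = in3 ⊼ in0
w3 = in2 ⊕ w1 = in2 ⊕ (in3 ⊼ in0)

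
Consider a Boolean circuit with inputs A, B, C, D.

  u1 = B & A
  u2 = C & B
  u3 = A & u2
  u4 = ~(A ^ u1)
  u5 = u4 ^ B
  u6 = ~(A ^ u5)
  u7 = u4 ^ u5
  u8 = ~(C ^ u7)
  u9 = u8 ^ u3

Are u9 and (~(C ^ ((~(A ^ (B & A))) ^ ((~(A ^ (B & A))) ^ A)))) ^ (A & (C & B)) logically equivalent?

u1 = B & A
u2 = C & B
u3 = A & u2 = A & (C & B)
u4 = ~(A ^ u1) = ~(A ^ (B & A))
u5 = u4 ^ B = (~(A ^ (B & A))) ^ B
u7 = u4 ^ u5 = (~(A ^ (B & A))) ^ ((~(A ^ (B & A))) ^ B)
u8 = ~(C ^ u7) = ~(C ^ ((~(A ^ (B & A))) ^ ((~(A ^ (B & A))) ^ B)))
u9 = u8 ^ u3 = (~(C ^ ((~(A ^ (B & A))) ^ ((~(A ^ (B & A))) ^ B)))) ^ (A & (C & B))
At A=0, B=1, C=0, D=0: circuit gives 0, formula gives 1.

No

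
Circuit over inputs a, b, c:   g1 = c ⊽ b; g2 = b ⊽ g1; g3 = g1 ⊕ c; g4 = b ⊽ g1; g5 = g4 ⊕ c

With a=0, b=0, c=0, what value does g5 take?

0

g1 = 0 ⊽ 0 = 1
g4 = 0 ⊽ 1 = 0
g5 = 0 ⊕ 0 = 0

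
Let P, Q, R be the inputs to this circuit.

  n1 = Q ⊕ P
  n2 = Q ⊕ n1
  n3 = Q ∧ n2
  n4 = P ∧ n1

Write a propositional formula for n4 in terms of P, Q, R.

n1 = Q ⊕ P
n4 = P ∧ n1 = P ∧ (Q ⊕ P)

P ∧ (Q ⊕ P)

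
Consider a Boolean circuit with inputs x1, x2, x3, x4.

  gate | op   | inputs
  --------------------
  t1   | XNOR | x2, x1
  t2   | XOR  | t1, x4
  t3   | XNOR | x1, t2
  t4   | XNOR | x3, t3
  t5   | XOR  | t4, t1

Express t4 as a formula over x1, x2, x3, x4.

t1 = x2 XNOR x1
t2 = t1 XOR x4 = (x2 XNOR x1) XOR x4
t3 = x1 XNOR t2 = x1 XNOR ((x2 XNOR x1) XOR x4)
t4 = x3 XNOR t3 = x3 XNOR (x1 XNOR ((x2 XNOR x1) XOR x4))

x3 XNOR (x1 XNOR ((x2 XNOR x1) XOR x4))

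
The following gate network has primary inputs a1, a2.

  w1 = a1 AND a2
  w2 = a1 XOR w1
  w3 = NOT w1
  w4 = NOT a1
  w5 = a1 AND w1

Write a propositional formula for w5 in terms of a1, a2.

a1 AND (a1 AND a2)

w1 = a1 AND a2
w5 = a1 AND w1 = a1 AND (a1 AND a2)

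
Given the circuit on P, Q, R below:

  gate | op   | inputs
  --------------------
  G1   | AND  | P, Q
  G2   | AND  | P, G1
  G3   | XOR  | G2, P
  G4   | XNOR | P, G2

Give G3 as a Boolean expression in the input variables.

(P AND (P AND Q)) XOR P

G1 = P AND Q
G2 = P AND G1 = P AND (P AND Q)
G3 = G2 XOR P = (P AND (P AND Q)) XOR P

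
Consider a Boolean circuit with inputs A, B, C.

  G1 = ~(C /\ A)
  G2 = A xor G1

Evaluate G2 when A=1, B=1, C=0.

0

G1 = ~(0 /\ 1) = 1
G2 = 1 xor 1 = 0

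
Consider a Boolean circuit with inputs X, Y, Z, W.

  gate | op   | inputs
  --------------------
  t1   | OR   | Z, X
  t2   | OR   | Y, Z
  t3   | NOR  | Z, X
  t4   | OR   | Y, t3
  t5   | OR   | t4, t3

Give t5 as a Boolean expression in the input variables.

t3 = Z NOR X
t4 = Y OR t3 = Y OR (Z NOR X)
t5 = t4 OR t3 = (Y OR (Z NOR X)) OR (Z NOR X)

(Y OR (Z NOR X)) OR (Z NOR X)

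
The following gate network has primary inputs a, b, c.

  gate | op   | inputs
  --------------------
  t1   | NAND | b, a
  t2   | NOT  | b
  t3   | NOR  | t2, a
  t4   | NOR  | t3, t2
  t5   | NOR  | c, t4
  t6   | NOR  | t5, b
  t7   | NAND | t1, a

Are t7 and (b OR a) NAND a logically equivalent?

No

t1 = b NAND a
t7 = t1 NAND a = (b NAND a) NAND a
At a=1, b=1, c=0: circuit gives 1, formula gives 0.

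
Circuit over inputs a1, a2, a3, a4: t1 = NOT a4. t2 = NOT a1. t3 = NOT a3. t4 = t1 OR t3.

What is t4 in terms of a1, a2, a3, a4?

t1 = NOT a4
t3 = NOT a3
t4 = t1 OR t3 = NOT a4 OR NOT a3

NOT a4 OR NOT a3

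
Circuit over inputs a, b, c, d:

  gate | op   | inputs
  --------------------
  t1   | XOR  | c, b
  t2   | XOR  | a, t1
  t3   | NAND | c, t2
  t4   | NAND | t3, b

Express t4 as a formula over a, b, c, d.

t1 = c XOR b
t2 = a XOR t1 = a XOR (c XOR b)
t3 = c NAND t2 = c NAND (a XOR (c XOR b))
t4 = t3 NAND b = (c NAND (a XOR (c XOR b))) NAND b

(c NAND (a XOR (c XOR b))) NAND b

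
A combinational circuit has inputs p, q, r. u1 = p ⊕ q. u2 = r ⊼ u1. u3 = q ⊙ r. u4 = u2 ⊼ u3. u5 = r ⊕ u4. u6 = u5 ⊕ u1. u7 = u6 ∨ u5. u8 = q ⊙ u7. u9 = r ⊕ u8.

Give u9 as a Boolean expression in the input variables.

r ⊕ (q ⊙ (((r ⊕ ((r ⊼ (p ⊕ q)) ⊼ (q ⊙ r))) ⊕ (p ⊕ q)) ∨ (r ⊕ ((r ⊼ (p ⊕ q)) ⊼ (q ⊙ r)))))

u1 = p ⊕ q
u2 = r ⊼ u1 = r ⊼ (p ⊕ q)
u3 = q ⊙ r
u4 = u2 ⊼ u3 = (r ⊼ (p ⊕ q)) ⊼ (q ⊙ r)
u5 = r ⊕ u4 = r ⊕ ((r ⊼ (p ⊕ q)) ⊼ (q ⊙ r))
u6 = u5 ⊕ u1 = (r ⊕ ((r ⊼ (p ⊕ q)) ⊼ (q ⊙ r))) ⊕ (p ⊕ q)
u7 = u6 ∨ u5 = ((r ⊕ ((r ⊼ (p ⊕ q)) ⊼ (q ⊙ r))) ⊕ (p ⊕ q)) ∨ (r ⊕ ((r ⊼ (p ⊕ q)) ⊼ (q ⊙ r)))
u8 = q ⊙ u7 = q ⊙ (((r ⊕ ((r ⊼ (p ⊕ q)) ⊼ (q ⊙ r))) ⊕ (p ⊕ q)) ∨ (r ⊕ ((r ⊼ (p ⊕ q)) ⊼ (q ⊙ r))))
u9 = r ⊕ u8 = r ⊕ (q ⊙ (((r ⊕ ((r ⊼ (p ⊕ q)) ⊼ (q ⊙ r))) ⊕ (p ⊕ q)) ∨ (r ⊕ ((r ⊼ (p ⊕ q)) ⊼ (q ⊙ r)))))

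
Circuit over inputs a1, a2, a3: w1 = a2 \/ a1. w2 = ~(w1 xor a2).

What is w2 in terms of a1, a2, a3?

w1 = a2 \/ a1
w2 = ~(w1 xor a2) = ~((a2 \/ a1) xor a2)

~((a2 \/ a1) xor a2)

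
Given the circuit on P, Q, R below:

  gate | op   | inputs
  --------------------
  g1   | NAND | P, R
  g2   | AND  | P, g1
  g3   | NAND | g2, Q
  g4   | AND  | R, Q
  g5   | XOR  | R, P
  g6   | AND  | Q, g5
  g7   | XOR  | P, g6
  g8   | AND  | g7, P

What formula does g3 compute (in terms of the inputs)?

(P AND (P NAND R)) NAND Q

g1 = P NAND R
g2 = P AND g1 = P AND (P NAND R)
g3 = g2 NAND Q = (P AND (P NAND R)) NAND Q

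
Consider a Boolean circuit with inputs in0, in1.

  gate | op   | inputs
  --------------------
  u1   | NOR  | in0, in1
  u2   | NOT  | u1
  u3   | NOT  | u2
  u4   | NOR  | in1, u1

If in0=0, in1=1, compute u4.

u1 = 0 NOR 1 = 0
u4 = 1 NOR 0 = 0

0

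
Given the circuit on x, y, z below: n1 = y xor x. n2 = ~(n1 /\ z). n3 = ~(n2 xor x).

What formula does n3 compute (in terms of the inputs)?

n1 = y xor x
n2 = ~(n1 /\ z) = ~((y xor x) /\ z)
n3 = ~(n2 xor x) = ~((~((y xor x) /\ z)) xor x)

~((~((y xor x) /\ z)) xor x)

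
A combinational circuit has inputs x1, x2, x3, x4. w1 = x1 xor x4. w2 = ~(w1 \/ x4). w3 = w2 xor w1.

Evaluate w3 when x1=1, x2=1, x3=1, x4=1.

0

w1 = 1 xor 1 = 0
w2 = ~(0 \/ 1) = 0
w3 = 0 xor 0 = 0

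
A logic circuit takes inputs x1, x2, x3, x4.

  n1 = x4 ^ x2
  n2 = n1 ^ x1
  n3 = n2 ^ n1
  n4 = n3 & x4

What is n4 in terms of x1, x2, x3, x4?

(((x4 ^ x2) ^ x1) ^ (x4 ^ x2)) & x4

n1 = x4 ^ x2
n2 = n1 ^ x1 = (x4 ^ x2) ^ x1
n3 = n2 ^ n1 = ((x4 ^ x2) ^ x1) ^ (x4 ^ x2)
n4 = n3 & x4 = (((x4 ^ x2) ^ x1) ^ (x4 ^ x2)) & x4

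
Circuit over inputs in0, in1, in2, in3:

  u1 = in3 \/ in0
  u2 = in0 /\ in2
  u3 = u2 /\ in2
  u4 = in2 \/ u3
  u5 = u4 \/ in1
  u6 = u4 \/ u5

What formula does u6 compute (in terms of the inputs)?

u2 = in0 /\ in2
u3 = u2 /\ in2 = (in0 /\ in2) /\ in2
u4 = in2 \/ u3 = in2 \/ ((in0 /\ in2) /\ in2)
u5 = u4 \/ in1 = (in2 \/ ((in0 /\ in2) /\ in2)) \/ in1
u6 = u4 \/ u5 = (in2 \/ ((in0 /\ in2) /\ in2)) \/ ((in2 \/ ((in0 /\ in2) /\ in2)) \/ in1)

(in2 \/ ((in0 /\ in2) /\ in2)) \/ ((in2 \/ ((in0 /\ in2) /\ in2)) \/ in1)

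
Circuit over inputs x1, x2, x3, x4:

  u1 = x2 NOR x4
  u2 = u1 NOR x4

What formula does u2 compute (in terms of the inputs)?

(x2 NOR x4) NOR x4

u1 = x2 NOR x4
u2 = u1 NOR x4 = (x2 NOR x4) NOR x4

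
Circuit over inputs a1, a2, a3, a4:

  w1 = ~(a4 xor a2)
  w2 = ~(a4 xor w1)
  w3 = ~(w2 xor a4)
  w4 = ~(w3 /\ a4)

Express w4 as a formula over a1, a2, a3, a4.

w1 = ~(a4 xor a2)
w2 = ~(a4 xor w1) = ~(a4 xor (~(a4 xor a2)))
w3 = ~(w2 xor a4) = ~((~(a4 xor (~(a4 xor a2)))) xor a4)
w4 = ~(w3 /\ a4) = ~((~((~(a4 xor (~(a4 xor a2)))) xor a4)) /\ a4)

~((~((~(a4 xor (~(a4 xor a2)))) xor a4)) /\ a4)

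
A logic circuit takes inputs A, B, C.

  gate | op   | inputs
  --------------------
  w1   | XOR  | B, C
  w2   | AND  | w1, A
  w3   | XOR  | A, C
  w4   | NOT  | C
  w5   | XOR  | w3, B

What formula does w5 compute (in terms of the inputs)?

w3 = A XOR C
w5 = w3 XOR B = (A XOR C) XOR B

(A XOR C) XOR B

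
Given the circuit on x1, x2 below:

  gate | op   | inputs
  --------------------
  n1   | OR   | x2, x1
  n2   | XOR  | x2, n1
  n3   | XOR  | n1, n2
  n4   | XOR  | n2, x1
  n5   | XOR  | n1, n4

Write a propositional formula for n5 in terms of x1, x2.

(x2 OR x1) XOR ((x2 XOR (x2 OR x1)) XOR x1)

n1 = x2 OR x1
n2 = x2 XOR n1 = x2 XOR (x2 OR x1)
n4 = n2 XOR x1 = (x2 XOR (x2 OR x1)) XOR x1
n5 = n1 XOR n4 = (x2 OR x1) XOR ((x2 XOR (x2 OR x1)) XOR x1)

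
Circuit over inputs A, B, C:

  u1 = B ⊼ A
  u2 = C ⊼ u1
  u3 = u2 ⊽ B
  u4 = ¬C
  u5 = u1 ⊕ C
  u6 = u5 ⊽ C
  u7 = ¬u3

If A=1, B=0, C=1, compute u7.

0

u1 = 0 ⊼ 1 = 1
u2 = 1 ⊼ 1 = 0
u3 = 0 ⊽ 0 = 1
u7 = ¬1 = 0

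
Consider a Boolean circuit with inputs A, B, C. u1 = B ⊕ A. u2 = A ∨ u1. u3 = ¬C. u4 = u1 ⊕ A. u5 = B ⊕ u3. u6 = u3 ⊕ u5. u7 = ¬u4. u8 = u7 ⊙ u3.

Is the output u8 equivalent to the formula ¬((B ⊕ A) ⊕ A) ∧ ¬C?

u1 = B ⊕ A
u3 = ¬C
u4 = u1 ⊕ A = (B ⊕ A) ⊕ A
u7 = ¬u4 = ¬((B ⊕ A) ⊕ A)
u8 = u7 ⊙ u3 = ¬((B ⊕ A) ⊕ A) ⊙ ¬C
At A=0, B=1, C=1: circuit gives 1, formula gives 0.

No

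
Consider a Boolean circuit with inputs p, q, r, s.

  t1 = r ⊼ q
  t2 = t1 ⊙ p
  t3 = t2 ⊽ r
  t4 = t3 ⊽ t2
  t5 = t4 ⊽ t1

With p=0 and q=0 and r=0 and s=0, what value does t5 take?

0

t1 = 0 ⊼ 0 = 1
t2 = 1 ⊙ 0 = 0
t3 = 0 ⊽ 0 = 1
t4 = 1 ⊽ 0 = 0
t5 = 0 ⊽ 1 = 0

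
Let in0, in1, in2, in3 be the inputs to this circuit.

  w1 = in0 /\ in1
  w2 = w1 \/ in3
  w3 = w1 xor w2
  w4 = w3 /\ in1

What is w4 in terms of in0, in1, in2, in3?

w1 = in0 /\ in1
w2 = w1 \/ in3 = (in0 /\ in1) \/ in3
w3 = w1 xor w2 = (in0 /\ in1) xor ((in0 /\ in1) \/ in3)
w4 = w3 /\ in1 = ((in0 /\ in1) xor ((in0 /\ in1) \/ in3)) /\ in1

((in0 /\ in1) xor ((in0 /\ in1) \/ in3)) /\ in1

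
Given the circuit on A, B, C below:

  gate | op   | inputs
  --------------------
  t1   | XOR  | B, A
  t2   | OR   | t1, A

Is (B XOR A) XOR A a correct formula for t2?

t1 = B XOR A
t2 = t1 OR A = (B XOR A) OR A
At A=1, B=0, C=0: circuit gives 1, formula gives 0.

No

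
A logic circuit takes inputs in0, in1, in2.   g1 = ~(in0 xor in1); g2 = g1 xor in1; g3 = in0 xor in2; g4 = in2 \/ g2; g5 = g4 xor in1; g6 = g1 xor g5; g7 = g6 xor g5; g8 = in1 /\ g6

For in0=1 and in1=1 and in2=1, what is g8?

1

g1 = ~(1 xor 1) = 1
g2 = 1 xor 1 = 0
g4 = 1 \/ 0 = 1
g5 = 1 xor 1 = 0
g6 = 1 xor 0 = 1
g8 = 1 /\ 1 = 1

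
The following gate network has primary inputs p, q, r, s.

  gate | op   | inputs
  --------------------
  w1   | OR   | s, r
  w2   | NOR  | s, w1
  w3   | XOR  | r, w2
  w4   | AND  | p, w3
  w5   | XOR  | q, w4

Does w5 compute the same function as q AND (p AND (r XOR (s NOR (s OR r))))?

No

w1 = s OR r
w2 = s NOR w1 = s NOR (s OR r)
w3 = r XOR w2 = r XOR (s NOR (s OR r))
w4 = p AND w3 = p AND (r XOR (s NOR (s OR r)))
w5 = q XOR w4 = q XOR (p AND (r XOR (s NOR (s OR r))))
At p=0, q=1, r=0, s=0: circuit gives 1, formula gives 0.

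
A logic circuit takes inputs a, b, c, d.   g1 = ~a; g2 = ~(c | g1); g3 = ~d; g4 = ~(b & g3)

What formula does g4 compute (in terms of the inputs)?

g3 = ~d
g4 = ~(b & g3) = ~(b & ~d)

~(b & ~d)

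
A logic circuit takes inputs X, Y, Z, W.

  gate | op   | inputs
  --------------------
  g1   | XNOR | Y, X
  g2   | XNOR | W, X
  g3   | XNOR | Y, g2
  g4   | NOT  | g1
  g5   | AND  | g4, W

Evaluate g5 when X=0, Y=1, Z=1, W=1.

g1 = 1 XNOR 0 = 0
g4 = NOT 0 = 1
g5 = 1 AND 1 = 1

1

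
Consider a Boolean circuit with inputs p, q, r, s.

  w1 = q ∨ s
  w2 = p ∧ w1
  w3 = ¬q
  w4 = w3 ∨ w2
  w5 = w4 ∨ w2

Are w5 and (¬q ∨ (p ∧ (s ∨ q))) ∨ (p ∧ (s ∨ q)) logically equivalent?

w1 = q ∨ s
w2 = p ∧ w1 = p ∧ (q ∨ s)
w3 = ¬q
w4 = w3 ∨ w2 = ¬q ∨ (p ∧ (q ∨ s))
w5 = w4 ∨ w2 = (¬q ∨ (p ∧ (q ∨ s))) ∨ (p ∧ (q ∨ s))
At p=0, q=1, r=0, s=0: circuit gives 0, formula gives 0.
At p=0, q=0, r=0, s=0: circuit gives 1, formula gives 1.
Agrees on all 16 inputs.

Yes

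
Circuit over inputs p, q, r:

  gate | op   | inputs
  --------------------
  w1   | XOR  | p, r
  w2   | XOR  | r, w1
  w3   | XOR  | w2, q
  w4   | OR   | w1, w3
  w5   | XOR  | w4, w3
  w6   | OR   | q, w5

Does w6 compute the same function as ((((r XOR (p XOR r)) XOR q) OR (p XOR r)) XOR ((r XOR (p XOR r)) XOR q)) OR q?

w1 = p XOR r
w2 = r XOR w1 = r XOR (p XOR r)
w3 = w2 XOR q = (r XOR (p XOR r)) XOR q
w4 = w1 OR w3 = (p XOR r) OR ((r XOR (p XOR r)) XOR q)
w5 = w4 XOR w3 = ((p XOR r) OR ((r XOR (p XOR r)) XOR q)) XOR ((r XOR (p XOR r)) XOR q)
w6 = q OR w5 = q OR (((p XOR r) OR ((r XOR (p XOR r)) XOR q)) XOR ((r XOR (p XOR r)) XOR q))
At p=0, q=0, r=0: circuit gives 0, formula gives 0.
At p=0, q=0, r=1: circuit gives 1, formula gives 1.
Agrees on all 8 inputs.

Yes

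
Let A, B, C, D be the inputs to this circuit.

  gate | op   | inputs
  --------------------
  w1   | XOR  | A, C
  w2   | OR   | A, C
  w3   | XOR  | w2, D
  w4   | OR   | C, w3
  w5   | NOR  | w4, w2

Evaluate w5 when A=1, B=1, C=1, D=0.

w2 = 1 OR 1 = 1
w3 = 1 XOR 0 = 1
w4 = 1 OR 1 = 1
w5 = 1 NOR 1 = 0

0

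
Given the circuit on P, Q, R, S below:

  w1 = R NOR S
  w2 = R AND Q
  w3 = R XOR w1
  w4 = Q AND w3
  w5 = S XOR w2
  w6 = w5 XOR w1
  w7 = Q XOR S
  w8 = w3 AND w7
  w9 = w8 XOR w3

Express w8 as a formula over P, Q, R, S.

w1 = R NOR S
w3 = R XOR w1 = R XOR (R NOR S)
w7 = Q XOR S
w8 = w3 AND w7 = (R XOR (R NOR S)) AND (Q XOR S)

(R XOR (R NOR S)) AND (Q XOR S)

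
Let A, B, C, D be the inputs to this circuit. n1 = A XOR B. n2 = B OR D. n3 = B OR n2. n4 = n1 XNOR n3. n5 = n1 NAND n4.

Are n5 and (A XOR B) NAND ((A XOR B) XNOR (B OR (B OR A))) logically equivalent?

No

n1 = A XOR B
n2 = B OR D
n3 = B OR n2 = B OR (B OR D)
n4 = n1 XNOR n3 = (A XOR B) XNOR (B OR (B OR D))
n5 = n1 NAND n4 = (A XOR B) NAND ((A XOR B) XNOR (B OR (B OR D)))
At A=1, B=0, C=0, D=0: circuit gives 1, formula gives 0.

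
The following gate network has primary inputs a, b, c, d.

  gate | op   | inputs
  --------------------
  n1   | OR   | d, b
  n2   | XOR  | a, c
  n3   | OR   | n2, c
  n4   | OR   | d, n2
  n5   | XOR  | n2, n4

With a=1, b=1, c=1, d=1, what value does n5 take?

n2 = 1 XOR 1 = 0
n4 = 1 OR 0 = 1
n5 = 0 XOR 1 = 1

1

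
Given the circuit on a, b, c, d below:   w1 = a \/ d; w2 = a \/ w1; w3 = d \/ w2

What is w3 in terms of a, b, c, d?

w1 = a \/ d
w2 = a \/ w1 = a \/ (a \/ d)
w3 = d \/ w2 = d \/ (a \/ (a \/ d))

d \/ (a \/ (a \/ d))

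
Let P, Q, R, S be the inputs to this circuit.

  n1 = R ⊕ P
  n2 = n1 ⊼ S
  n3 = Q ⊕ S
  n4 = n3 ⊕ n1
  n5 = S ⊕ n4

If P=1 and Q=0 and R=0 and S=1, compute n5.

n1 = 0 ⊕ 1 = 1
n3 = 0 ⊕ 1 = 1
n4 = 1 ⊕ 1 = 0
n5 = 1 ⊕ 0 = 1

1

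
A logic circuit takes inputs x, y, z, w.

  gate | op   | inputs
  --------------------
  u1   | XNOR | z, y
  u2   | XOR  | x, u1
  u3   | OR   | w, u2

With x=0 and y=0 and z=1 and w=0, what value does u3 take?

u1 = 1 XNOR 0 = 0
u2 = 0 XOR 0 = 0
u3 = 0 OR 0 = 0

0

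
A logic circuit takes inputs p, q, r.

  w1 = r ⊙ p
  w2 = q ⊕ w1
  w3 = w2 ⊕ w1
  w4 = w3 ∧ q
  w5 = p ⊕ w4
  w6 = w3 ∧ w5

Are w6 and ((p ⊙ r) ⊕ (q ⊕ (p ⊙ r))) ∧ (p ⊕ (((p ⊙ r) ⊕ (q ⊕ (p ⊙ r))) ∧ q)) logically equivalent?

Yes

w1 = r ⊙ p
w2 = q ⊕ w1 = q ⊕ (r ⊙ p)
w3 = w2 ⊕ w1 = (q ⊕ (r ⊙ p)) ⊕ (r ⊙ p)
w4 = w3 ∧ q = ((q ⊕ (r ⊙ p)) ⊕ (r ⊙ p)) ∧ q
w5 = p ⊕ w4 = p ⊕ (((q ⊕ (r ⊙ p)) ⊕ (r ⊙ p)) ∧ q)
w6 = w3 ∧ w5 = ((q ⊕ (r ⊙ p)) ⊕ (r ⊙ p)) ∧ (p ⊕ (((q ⊕ (r ⊙ p)) ⊕ (r ⊙ p)) ∧ q))
At p=0, q=0, r=0: circuit gives 0, formula gives 0.
At p=0, q=1, r=0: circuit gives 1, formula gives 1.
Agrees on all 8 inputs.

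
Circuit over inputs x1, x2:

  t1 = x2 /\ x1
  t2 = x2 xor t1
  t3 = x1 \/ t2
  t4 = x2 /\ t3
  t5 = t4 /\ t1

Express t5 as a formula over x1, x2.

(x2 /\ (x1 \/ (x2 xor (x2 /\ x1)))) /\ (x2 /\ x1)

t1 = x2 /\ x1
t2 = x2 xor t1 = x2 xor (x2 /\ x1)
t3 = x1 \/ t2 = x1 \/ (x2 xor (x2 /\ x1))
t4 = x2 /\ t3 = x2 /\ (x1 \/ (x2 xor (x2 /\ x1)))
t5 = t4 /\ t1 = (x2 /\ (x1 \/ (x2 xor (x2 /\ x1)))) /\ (x2 /\ x1)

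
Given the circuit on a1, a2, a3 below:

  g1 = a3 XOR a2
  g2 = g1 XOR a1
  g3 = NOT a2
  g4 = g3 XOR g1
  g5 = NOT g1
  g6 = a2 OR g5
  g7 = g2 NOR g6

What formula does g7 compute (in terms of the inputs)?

((a3 XOR a2) XOR a1) NOR (a2 OR NOT (a3 XOR a2))

g1 = a3 XOR a2
g2 = g1 XOR a1 = (a3 XOR a2) XOR a1
g5 = NOT g1 = NOT (a3 XOR a2)
g6 = a2 OR g5 = a2 OR NOT (a3 XOR a2)
g7 = g2 NOR g6 = ((a3 XOR a2) XOR a1) NOR (a2 OR NOT (a3 XOR a2))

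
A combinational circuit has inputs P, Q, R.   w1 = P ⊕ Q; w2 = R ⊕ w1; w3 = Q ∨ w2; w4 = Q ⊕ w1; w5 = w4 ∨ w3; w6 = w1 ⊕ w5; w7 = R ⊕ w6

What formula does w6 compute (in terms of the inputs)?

(P ⊕ Q) ⊕ ((Q ⊕ (P ⊕ Q)) ∨ (Q ∨ (R ⊕ (P ⊕ Q))))

w1 = P ⊕ Q
w2 = R ⊕ w1 = R ⊕ (P ⊕ Q)
w3 = Q ∨ w2 = Q ∨ (R ⊕ (P ⊕ Q))
w4 = Q ⊕ w1 = Q ⊕ (P ⊕ Q)
w5 = w4 ∨ w3 = (Q ⊕ (P ⊕ Q)) ∨ (Q ∨ (R ⊕ (P ⊕ Q)))
w6 = w1 ⊕ w5 = (P ⊕ Q) ⊕ ((Q ⊕ (P ⊕ Q)) ∨ (Q ∨ (R ⊕ (P ⊕ Q))))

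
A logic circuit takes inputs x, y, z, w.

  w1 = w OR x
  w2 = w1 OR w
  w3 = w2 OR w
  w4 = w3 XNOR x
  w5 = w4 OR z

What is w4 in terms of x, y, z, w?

(((w OR x) OR w) OR w) XNOR x

w1 = w OR x
w2 = w1 OR w = (w OR x) OR w
w3 = w2 OR w = ((w OR x) OR w) OR w
w4 = w3 XNOR x = (((w OR x) OR w) OR w) XNOR x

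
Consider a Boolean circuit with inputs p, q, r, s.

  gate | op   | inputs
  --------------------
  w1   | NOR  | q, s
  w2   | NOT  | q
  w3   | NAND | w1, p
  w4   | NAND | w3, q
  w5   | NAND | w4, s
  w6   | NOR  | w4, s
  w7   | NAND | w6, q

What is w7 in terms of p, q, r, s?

w1 = q NOR s
w3 = w1 NAND p = (q NOR s) NAND p
w4 = w3 NAND q = ((q NOR s) NAND p) NAND q
w6 = w4 NOR s = (((q NOR s) NAND p) NAND q) NOR s
w7 = w6 NAND q = ((((q NOR s) NAND p) NAND q) NOR s) NAND q

((((q NOR s) NAND p) NAND q) NOR s) NAND q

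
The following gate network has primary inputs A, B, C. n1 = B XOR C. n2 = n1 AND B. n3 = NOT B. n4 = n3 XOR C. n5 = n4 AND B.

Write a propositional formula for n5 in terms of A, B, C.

n3 = NOT B
n4 = n3 XOR C = NOT B XOR C
n5 = n4 AND B = (NOT B XOR C) AND B

(NOT B XOR C) AND B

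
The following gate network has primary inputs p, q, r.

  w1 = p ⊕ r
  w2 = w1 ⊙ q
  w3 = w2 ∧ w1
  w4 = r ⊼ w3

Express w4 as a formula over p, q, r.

r ⊼ (((p ⊕ r) ⊙ q) ∧ (p ⊕ r))

w1 = p ⊕ r
w2 = w1 ⊙ q = (p ⊕ r) ⊙ q
w3 = w2 ∧ w1 = ((p ⊕ r) ⊙ q) ∧ (p ⊕ r)
w4 = r ⊼ w3 = r ⊼ (((p ⊕ r) ⊙ q) ∧ (p ⊕ r))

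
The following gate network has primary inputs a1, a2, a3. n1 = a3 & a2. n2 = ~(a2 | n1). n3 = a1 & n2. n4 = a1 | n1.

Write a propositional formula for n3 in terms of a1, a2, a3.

n1 = a3 & a2
n2 = ~(a2 | n1) = ~(a2 | (a3 & a2))
n3 = a1 & n2 = a1 & (~(a2 | (a3 & a2)))

a1 & (~(a2 | (a3 & a2)))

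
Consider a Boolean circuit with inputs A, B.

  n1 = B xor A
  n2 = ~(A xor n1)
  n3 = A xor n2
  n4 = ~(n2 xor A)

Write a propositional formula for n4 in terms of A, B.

n1 = B xor A
n2 = ~(A xor n1) = ~(A xor (B xor A))
n4 = ~(n2 xor A) = ~((~(A xor (B xor A))) xor A)

~((~(A xor (B xor A))) xor A)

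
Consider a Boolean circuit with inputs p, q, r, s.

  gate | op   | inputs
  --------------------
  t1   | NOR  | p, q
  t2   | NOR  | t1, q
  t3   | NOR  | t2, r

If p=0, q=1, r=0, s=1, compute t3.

t1 = 0 NOR 1 = 0
t2 = 0 NOR 1 = 0
t3 = 0 NOR 0 = 1

1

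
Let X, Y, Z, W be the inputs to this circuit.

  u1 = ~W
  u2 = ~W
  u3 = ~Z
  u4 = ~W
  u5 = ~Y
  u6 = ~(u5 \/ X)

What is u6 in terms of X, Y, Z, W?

~(~Y \/ X)

u5 = ~Y
u6 = ~(u5 \/ X) = ~(~Y \/ X)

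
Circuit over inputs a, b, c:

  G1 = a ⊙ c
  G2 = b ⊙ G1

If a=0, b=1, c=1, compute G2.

0

G1 = 0 ⊙ 1 = 0
G2 = 1 ⊙ 0 = 0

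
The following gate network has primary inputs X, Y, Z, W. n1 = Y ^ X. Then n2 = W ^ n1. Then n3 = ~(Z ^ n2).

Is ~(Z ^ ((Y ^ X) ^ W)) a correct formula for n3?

n1 = Y ^ X
n2 = W ^ n1 = W ^ (Y ^ X)
n3 = ~(Z ^ n2) = ~(Z ^ (W ^ (Y ^ X)))
At X=0, Y=0, Z=0, W=1: circuit gives 0, formula gives 0.
At X=0, Y=0, Z=0, W=0: circuit gives 1, formula gives 1.
Agrees on all 16 inputs.

Yes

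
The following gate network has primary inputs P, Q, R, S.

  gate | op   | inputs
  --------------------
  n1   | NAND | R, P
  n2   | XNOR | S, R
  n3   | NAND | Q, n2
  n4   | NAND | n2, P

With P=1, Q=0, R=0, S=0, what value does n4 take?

n2 = 0 XNOR 0 = 1
n4 = 1 NAND 1 = 0

0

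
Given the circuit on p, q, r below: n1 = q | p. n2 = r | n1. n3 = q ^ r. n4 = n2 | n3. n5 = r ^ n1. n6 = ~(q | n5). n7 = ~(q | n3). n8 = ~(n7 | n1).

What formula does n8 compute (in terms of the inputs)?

~((~(q | (q ^ r))) | (q | p))

n1 = q | p
n3 = q ^ r
n7 = ~(q | n3) = ~(q | (q ^ r))
n8 = ~(n7 | n1) = ~((~(q | (q ^ r))) | (q | p))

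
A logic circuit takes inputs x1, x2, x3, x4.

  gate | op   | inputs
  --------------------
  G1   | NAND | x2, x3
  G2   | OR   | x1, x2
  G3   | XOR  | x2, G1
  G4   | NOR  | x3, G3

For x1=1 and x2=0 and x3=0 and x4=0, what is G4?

G1 = 0 NAND 0 = 1
G3 = 0 XOR 1 = 1
G4 = 0 NOR 1 = 0

0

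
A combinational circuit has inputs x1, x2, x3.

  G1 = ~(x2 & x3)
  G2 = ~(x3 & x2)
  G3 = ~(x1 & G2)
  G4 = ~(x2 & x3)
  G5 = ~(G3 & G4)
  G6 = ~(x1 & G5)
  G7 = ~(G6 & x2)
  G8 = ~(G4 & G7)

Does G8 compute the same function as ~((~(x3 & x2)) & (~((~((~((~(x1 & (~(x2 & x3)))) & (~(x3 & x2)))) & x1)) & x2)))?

Yes

G2 = ~(x3 & x2)
G3 = ~(x1 & G2) = ~(x1 & (~(x3 & x2)))
G4 = ~(x2 & x3)
G5 = ~(G3 & G4) = ~((~(x1 & (~(x3 & x2)))) & (~(x2 & x3)))
G6 = ~(x1 & G5) = ~(x1 & (~((~(x1 & (~(x3 & x2)))) & (~(x2 & x3)))))
G7 = ~(G6 & x2) = ~((~(x1 & (~((~(x1 & (~(x3 & x2)))) & (~(x2 & x3)))))) & x2)
G8 = ~(G4 & G7) = ~((~(x2 & x3)) & (~((~(x1 & (~((~(x1 & (~(x3 & x2)))) & (~(x2 & x3)))))) & x2)))
At x1=0, x2=0, x3=0: circuit gives 0, formula gives 0.
At x1=0, x2=1, x3=0: circuit gives 1, formula gives 1.
Agrees on all 8 inputs.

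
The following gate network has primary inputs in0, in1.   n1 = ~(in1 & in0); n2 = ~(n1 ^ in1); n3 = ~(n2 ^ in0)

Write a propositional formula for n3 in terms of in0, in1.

~((~((~(in1 & in0)) ^ in1)) ^ in0)

n1 = ~(in1 & in0)
n2 = ~(n1 ^ in1) = ~((~(in1 & in0)) ^ in1)
n3 = ~(n2 ^ in0) = ~((~((~(in1 & in0)) ^ in1)) ^ in0)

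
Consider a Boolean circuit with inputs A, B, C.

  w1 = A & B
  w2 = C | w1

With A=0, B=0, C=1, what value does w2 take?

1

w1 = 0 & 0 = 0
w2 = 1 | 0 = 1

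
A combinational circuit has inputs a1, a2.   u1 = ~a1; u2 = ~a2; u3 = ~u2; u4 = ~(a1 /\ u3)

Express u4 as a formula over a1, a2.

u2 = ~a2
u3 = ~u2 = ~~a2
u4 = ~(a1 /\ u3) = ~(a1 /\ ~~a2)

~(a1 /\ ~~a2)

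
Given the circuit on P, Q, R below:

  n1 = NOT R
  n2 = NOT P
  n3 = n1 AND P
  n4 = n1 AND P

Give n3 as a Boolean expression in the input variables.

n1 = NOT R
n3 = n1 AND P = NOT R AND P

NOT R AND P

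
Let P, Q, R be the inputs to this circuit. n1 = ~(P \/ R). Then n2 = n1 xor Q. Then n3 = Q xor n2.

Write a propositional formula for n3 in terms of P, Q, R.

n1 = ~(P \/ R)
n2 = n1 xor Q = (~(P \/ R)) xor Q
n3 = Q xor n2 = Q xor ((~(P \/ R)) xor Q)

Q xor ((~(P \/ R)) xor Q)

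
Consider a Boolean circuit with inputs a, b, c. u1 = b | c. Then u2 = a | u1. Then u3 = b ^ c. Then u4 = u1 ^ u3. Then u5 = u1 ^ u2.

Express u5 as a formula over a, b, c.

(b | c) ^ (a | (b | c))

u1 = b | c
u2 = a | u1 = a | (b | c)
u5 = u1 ^ u2 = (b | c) ^ (a | (b | c))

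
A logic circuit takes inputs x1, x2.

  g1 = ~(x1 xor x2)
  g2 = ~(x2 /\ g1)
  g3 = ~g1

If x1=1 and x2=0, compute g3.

1

g1 = ~(1 xor 0) = 0
g3 = ~0 = 1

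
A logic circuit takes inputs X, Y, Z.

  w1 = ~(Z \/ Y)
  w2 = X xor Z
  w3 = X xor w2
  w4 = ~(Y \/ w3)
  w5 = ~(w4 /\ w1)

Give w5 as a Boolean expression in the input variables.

w1 = ~(Z \/ Y)
w2 = X xor Z
w3 = X xor w2 = X xor (X xor Z)
w4 = ~(Y \/ w3) = ~(Y \/ (X xor (X xor Z)))
w5 = ~(w4 /\ w1) = ~((~(Y \/ (X xor (X xor Z)))) /\ (~(Z \/ Y)))

~((~(Y \/ (X xor (X xor Z)))) /\ (~(Z \/ Y)))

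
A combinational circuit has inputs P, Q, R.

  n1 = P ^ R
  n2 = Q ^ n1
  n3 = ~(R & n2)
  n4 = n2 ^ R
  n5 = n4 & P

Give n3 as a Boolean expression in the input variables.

~(R & (Q ^ (P ^ R)))

n1 = P ^ R
n2 = Q ^ n1 = Q ^ (P ^ R)
n3 = ~(R & n2) = ~(R & (Q ^ (P ^ R)))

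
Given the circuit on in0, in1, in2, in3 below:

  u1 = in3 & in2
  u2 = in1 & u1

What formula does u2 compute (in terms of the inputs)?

in1 & (in3 & in2)

u1 = in3 & in2
u2 = in1 & u1 = in1 & (in3 & in2)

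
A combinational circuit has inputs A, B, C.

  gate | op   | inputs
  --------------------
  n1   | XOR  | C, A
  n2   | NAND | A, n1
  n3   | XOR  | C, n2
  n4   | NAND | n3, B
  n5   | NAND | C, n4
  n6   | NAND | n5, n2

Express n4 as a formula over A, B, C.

(C XOR (A NAND (C XOR A))) NAND B

n1 = C XOR A
n2 = A NAND n1 = A NAND (C XOR A)
n3 = C XOR n2 = C XOR (A NAND (C XOR A))
n4 = n3 NAND B = (C XOR (A NAND (C XOR A))) NAND B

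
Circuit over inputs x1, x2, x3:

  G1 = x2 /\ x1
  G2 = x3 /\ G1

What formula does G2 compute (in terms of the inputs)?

G1 = x2 /\ x1
G2 = x3 /\ G1 = x3 /\ (x2 /\ x1)

x3 /\ (x2 /\ x1)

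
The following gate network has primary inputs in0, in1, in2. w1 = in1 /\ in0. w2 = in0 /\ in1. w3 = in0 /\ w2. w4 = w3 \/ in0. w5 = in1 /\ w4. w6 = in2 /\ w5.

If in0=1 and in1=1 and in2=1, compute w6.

w2 = 1 /\ 1 = 1
w3 = 1 /\ 1 = 1
w4 = 1 \/ 1 = 1
w5 = 1 /\ 1 = 1
w6 = 1 /\ 1 = 1

1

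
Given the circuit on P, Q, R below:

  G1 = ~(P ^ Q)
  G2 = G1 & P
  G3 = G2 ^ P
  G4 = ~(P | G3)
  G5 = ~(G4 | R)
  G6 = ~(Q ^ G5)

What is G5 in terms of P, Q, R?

~((~(P | (((~(P ^ Q)) & P) ^ P))) | R)

G1 = ~(P ^ Q)
G2 = G1 & P = (~(P ^ Q)) & P
G3 = G2 ^ P = ((~(P ^ Q)) & P) ^ P
G4 = ~(P | G3) = ~(P | (((~(P ^ Q)) & P) ^ P))
G5 = ~(G4 | R) = ~((~(P | (((~(P ^ Q)) & P) ^ P))) | R)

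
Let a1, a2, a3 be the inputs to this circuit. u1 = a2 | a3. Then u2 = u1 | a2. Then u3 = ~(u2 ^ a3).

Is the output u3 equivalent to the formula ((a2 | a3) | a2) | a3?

No

u1 = a2 | a3
u2 = u1 | a2 = (a2 | a3) | a2
u3 = ~(u2 ^ a3) = ~(((a2 | a3) | a2) ^ a3)
At a1=0, a2=0, a3=0: circuit gives 1, formula gives 0.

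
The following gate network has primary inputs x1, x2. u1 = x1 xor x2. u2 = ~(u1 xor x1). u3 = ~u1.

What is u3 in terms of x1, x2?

~(x1 xor x2)

u1 = x1 xor x2
u3 = ~u1 = ~(x1 xor x2)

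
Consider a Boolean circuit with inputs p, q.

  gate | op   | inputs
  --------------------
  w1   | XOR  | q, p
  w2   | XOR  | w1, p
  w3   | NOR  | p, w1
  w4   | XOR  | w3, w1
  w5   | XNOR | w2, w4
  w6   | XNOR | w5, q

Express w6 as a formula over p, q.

w1 = q XOR p
w2 = w1 XOR p = (q XOR p) XOR p
w3 = p NOR w1 = p NOR (q XOR p)
w4 = w3 XOR w1 = (p NOR (q XOR p)) XOR (q XOR p)
w5 = w2 XNOR w4 = ((q XOR p) XOR p) XNOR ((p NOR (q XOR p)) XOR (q XOR p))
w6 = w5 XNOR q = (((q XOR p) XOR p) XNOR ((p NOR (q XOR p)) XOR (q XOR p))) XNOR q

(((q XOR p) XOR p) XNOR ((p NOR (q XOR p)) XOR (q XOR p))) XNOR q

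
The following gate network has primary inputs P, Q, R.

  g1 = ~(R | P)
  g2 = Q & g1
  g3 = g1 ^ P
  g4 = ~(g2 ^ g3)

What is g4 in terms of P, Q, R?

g1 = ~(R | P)
g2 = Q & g1 = Q & (~(R | P))
g3 = g1 ^ P = (~(R | P)) ^ P
g4 = ~(g2 ^ g3) = ~((Q & (~(R | P))) ^ ((~(R | P)) ^ P))

~((Q & (~(R | P))) ^ ((~(R | P)) ^ P))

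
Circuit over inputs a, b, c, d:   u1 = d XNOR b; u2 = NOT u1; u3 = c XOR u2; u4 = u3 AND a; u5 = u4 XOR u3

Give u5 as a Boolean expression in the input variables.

((c XOR NOT (d XNOR b)) AND a) XOR (c XOR NOT (d XNOR b))

u1 = d XNOR b
u2 = NOT u1 = NOT (d XNOR b)
u3 = c XOR u2 = c XOR NOT (d XNOR b)
u4 = u3 AND a = (c XOR NOT (d XNOR b)) AND a
u5 = u4 XOR u3 = ((c XOR NOT (d XNOR b)) AND a) XOR (c XOR NOT (d XNOR b))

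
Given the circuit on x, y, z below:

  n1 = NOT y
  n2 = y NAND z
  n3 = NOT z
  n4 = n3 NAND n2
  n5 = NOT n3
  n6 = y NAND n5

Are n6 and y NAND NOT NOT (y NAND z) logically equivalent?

n3 = NOT z
n5 = NOT n3 = NOT NOT z
n6 = y NAND n5 = y NAND NOT NOT z
At x=0, y=1, z=0: circuit gives 1, formula gives 0.

No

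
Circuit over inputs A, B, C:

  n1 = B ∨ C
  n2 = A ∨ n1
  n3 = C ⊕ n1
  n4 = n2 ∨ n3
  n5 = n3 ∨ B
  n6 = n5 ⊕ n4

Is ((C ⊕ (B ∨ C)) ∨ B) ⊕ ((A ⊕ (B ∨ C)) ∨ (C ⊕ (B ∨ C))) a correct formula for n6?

n1 = B ∨ C
n2 = A ∨ n1 = A ∨ (B ∨ C)
n3 = C ⊕ n1 = C ⊕ (B ∨ C)
n4 = n2 ∨ n3 = (A ∨ (B ∨ C)) ∨ (C ⊕ (B ∨ C))
n5 = n3 ∨ B = (C ⊕ (B ∨ C)) ∨ B
n6 = n5 ⊕ n4 = ((C ⊕ (B ∨ C)) ∨ B) ⊕ ((A ∨ (B ∨ C)) ∨ (C ⊕ (B ∨ C)))
At A=1, B=0, C=1: circuit gives 1, formula gives 0.

No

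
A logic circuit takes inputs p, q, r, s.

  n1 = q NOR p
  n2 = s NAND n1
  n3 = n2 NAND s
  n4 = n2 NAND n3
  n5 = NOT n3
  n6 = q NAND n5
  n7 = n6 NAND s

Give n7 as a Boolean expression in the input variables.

(q NAND NOT ((s NAND (q NOR p)) NAND s)) NAND s

n1 = q NOR p
n2 = s NAND n1 = s NAND (q NOR p)
n3 = n2 NAND s = (s NAND (q NOR p)) NAND s
n5 = NOT n3 = NOT ((s NAND (q NOR p)) NAND s)
n6 = q NAND n5 = q NAND NOT ((s NAND (q NOR p)) NAND s)
n7 = n6 NAND s = (q NAND NOT ((s NAND (q NOR p)) NAND s)) NAND s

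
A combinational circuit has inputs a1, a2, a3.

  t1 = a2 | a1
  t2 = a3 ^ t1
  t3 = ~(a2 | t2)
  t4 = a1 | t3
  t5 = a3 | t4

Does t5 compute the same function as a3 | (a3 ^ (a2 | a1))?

t1 = a2 | a1
t2 = a3 ^ t1 = a3 ^ (a2 | a1)
t3 = ~(a2 | t2) = ~(a2 | (a3 ^ (a2 | a1)))
t4 = a1 | t3 = a1 | (~(a2 | (a3 ^ (a2 | a1))))
t5 = a3 | t4 = a3 | (a1 | (~(a2 | (a3 ^ (a2 | a1)))))
At a1=0, a2=0, a3=0: circuit gives 1, formula gives 0.

No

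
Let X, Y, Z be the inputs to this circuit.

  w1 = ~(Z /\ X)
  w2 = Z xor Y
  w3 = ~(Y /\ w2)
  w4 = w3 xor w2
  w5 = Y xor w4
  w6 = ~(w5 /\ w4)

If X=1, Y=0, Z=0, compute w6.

w2 = 0 xor 0 = 0
w3 = ~(0 /\ 0) = 1
w4 = 1 xor 0 = 1
w5 = 0 xor 1 = 1
w6 = ~(1 /\ 1) = 0

0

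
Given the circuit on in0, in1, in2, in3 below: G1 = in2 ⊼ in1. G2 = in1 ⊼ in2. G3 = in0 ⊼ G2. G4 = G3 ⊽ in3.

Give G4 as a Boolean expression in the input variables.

(in0 ⊼ (in1 ⊼ in2)) ⊽ in3

G2 = in1 ⊼ in2
G3 = in0 ⊼ G2 = in0 ⊼ (in1 ⊼ in2)
G4 = G3 ⊽ in3 = (in0 ⊼ (in1 ⊼ in2)) ⊽ in3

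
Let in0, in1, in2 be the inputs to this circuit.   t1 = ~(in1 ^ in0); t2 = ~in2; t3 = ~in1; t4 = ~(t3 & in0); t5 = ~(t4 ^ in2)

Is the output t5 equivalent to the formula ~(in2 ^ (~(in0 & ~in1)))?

Yes

t3 = ~in1
t4 = ~(t3 & in0) = ~(~in1 & in0)
t5 = ~(t4 ^ in2) = ~((~(~in1 & in0)) ^ in2)
At in0=0, in1=0, in2=0: circuit gives 0, formula gives 0.
At in0=0, in1=0, in2=1: circuit gives 1, formula gives 1.
Agrees on all 8 inputs.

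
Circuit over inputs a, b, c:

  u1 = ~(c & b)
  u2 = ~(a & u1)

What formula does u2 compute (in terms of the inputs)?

u1 = ~(c & b)
u2 = ~(a & u1) = ~(a & (~(c & b)))

~(a & (~(c & b)))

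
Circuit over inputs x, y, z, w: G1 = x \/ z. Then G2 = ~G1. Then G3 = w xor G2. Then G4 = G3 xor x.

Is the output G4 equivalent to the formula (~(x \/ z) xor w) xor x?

Yes

G1 = x \/ z
G2 = ~G1 = ~(x \/ z)
G3 = w xor G2 = w xor ~(x \/ z)
G4 = G3 xor x = (w xor ~(x \/ z)) xor x
At x=0, y=0, z=0, w=1: circuit gives 0, formula gives 0.
At x=0, y=0, z=0, w=0: circuit gives 1, formula gives 1.
Agrees on all 16 inputs.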